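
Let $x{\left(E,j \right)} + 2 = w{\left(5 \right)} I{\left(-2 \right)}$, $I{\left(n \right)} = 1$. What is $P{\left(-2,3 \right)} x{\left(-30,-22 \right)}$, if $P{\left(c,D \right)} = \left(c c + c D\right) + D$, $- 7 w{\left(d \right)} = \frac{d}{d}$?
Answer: $- \frac{15}{7} \approx -2.1429$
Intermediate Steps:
$w{\left(d \right)} = - \frac{1}{7}$ ($w{\left(d \right)} = - \frac{d \frac{1}{d}}{7} = \left(- \frac{1}{7}\right) 1 = - \frac{1}{7}$)
$P{\left(c,D \right)} = D + c^{2} + D c$ ($P{\left(c,D \right)} = \left(c^{2} + D c\right) + D = D + c^{2} + D c$)
$x{\left(E,j \right)} = - \frac{15}{7}$ ($x{\left(E,j \right)} = -2 - \frac{1}{7} = - \frac{15}{7}$)
$P{\left(-2,3 \right)} x{\left(-30,-22 \right)} = \left(3 + \left(-2\right)^{2} + 3 \left(-2\right)\right) \left(- \frac{15}{7}\right) = \left(3 + 4 - 6\right) \left(- \frac{15}{7}\right) = 1 \left(- \frac{15}{7}\right) = - \frac{15}{7}$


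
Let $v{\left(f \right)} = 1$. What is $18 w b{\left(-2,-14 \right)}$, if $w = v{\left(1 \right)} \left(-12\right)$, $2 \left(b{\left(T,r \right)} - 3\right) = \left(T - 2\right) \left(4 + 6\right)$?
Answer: $3672$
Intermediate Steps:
$b{\left(T,r \right)} = -7 + 5 T$ ($b{\left(T,r \right)} = 3 + \frac{\left(T - 2\right) \left(4 + 6\right)}{2} = 3 + \frac{\left(-2 + T\right) 10}{2} = 3 + \frac{-20 + 10 T}{2} = 3 + \left(-10 + 5 T\right) = -7 + 5 T$)
$w = -12$ ($w = 1 \left(-12\right) = -12$)
$18 w b{\left(-2,-14 \right)} = 18 \left(-12\right) \left(-7 + 5 \left(-2\right)\right) = - 216 \left(-7 - 10\right) = \left(-216\right) \left(-17\right) = 3672$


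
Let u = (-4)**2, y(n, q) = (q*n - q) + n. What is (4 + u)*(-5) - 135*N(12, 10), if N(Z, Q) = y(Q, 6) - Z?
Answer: -7120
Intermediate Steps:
y(n, q) = n - q + n*q (y(n, q) = (n*q - q) + n = (-q + n*q) + n = n - q + n*q)
N(Z, Q) = -6 - Z + 7*Q (N(Z, Q) = (Q - 1*6 + Q*6) - Z = (Q - 6 + 6*Q) - Z = (-6 + 7*Q) - Z = -6 - Z + 7*Q)
u = 16
(4 + u)*(-5) - 135*N(12, 10) = (4 + 16)*(-5) - 135*(-6 - 1*12 + 7*10) = 20*(-5) - 135*(-6 - 12 + 70) = -100 - 135*52 = -100 - 7020 = -7120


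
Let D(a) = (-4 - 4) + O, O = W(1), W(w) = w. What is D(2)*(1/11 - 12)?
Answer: 917/11 ≈ 83.364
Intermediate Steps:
O = 1
D(a) = -7 (D(a) = (-4 - 4) + 1 = -8 + 1 = -7)
D(2)*(1/11 - 12) = -7*(1/11 - 12) = -7*(-131/11) = 917/11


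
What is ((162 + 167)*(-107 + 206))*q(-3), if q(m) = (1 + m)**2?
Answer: 130284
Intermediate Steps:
((162 + 167)*(-107 + 206))*q(-3) = ((162 + 167)*(-107 + 206))*(1 - 3)**2 = (329*99)*(-2)**2 = 32571*4 = 130284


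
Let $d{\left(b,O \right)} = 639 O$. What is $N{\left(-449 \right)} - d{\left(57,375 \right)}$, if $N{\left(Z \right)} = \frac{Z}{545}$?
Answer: $- \frac{130596074}{545} \approx -2.3963 \cdot 10^{5}$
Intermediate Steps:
$N{\left(Z \right)} = \frac{Z}{545}$ ($N{\left(Z \right)} = Z \frac{1}{545} = \frac{Z}{545}$)
$N{\left(-449 \right)} - d{\left(57,375 \right)} = \frac{1}{545} \left(-449\right) - 639 \cdot 375 = - \frac{449}{545} - 239625 = - \frac{130596074}{545}$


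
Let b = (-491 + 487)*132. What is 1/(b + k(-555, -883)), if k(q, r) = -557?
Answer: -1/1085 ≈ -0.00092166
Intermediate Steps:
b = -528 (b = -4*132 = -528)
1/(b + k(-555, -883)) = 1/(-528 - 557) = 1/(-1085) = -1/1085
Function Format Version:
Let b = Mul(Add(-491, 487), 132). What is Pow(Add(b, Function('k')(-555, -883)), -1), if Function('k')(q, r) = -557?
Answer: Rational(-1, 1085) ≈ -0.00092166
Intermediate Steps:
b = -528 (b = Mul(-4, 132) = -528)
Pow(Add(b, Function('k')(-555, -883)), -1) = Pow(Add(-528, -557), -1) = Pow(-1085, -1) = Rational(-1, 1085)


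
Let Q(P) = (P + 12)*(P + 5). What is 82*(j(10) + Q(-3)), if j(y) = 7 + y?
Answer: 2870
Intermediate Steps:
Q(P) = (5 + P)*(12 + P) (Q(P) = (12 + P)*(5 + P) = (5 + P)*(12 + P))
82*(j(10) + Q(-3)) = 82*((7 + 10) + (60 + (-3)² + 17*(-3))) = 82*(17 + (60 + 9 - 51)) = 82*(17 + 18) = 82*35 = 2870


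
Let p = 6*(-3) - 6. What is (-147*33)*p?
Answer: 116424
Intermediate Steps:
p = -24 (p = -18 - 6 = -24)
(-147*33)*p = -147*33*(-24) = -4851*(-24) = 116424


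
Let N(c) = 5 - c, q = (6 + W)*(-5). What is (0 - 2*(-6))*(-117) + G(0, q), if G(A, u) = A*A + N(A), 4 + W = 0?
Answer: -1399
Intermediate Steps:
W = -4 (W = -4 + 0 = -4)
q = -10 (q = (6 - 4)*(-5) = 2*(-5) = -10)
G(A, u) = 5 + A² - A (G(A, u) = A*A + (5 - A) = A² + (5 - A) = 5 + A² - A)
(0 - 2*(-6))*(-117) + G(0, q) = (0 - 2*(-6))*(-117) + (5 + 0² - 1*0) = (0 + 12)*(-117) + (5 + 0 + 0) = 12*(-117) + 5 = -1404 + 5 = -1399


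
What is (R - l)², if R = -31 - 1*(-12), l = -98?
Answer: 6241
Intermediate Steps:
R = -19 (R = -31 + 12 = -19)
(R - l)² = (-19 - 1*(-98))² = (-19 + 98)² = 79² = 6241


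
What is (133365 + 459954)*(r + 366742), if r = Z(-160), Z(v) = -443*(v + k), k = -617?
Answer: 421821923007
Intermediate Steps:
Z(v) = 273331 - 443*v (Z(v) = -443*(v - 617) = -443*(-617 + v) = 273331 - 443*v)
r = 344211 (r = 273331 - 443*(-160) = 273331 + 70880 = 344211)
(133365 + 459954)*(r + 366742) = (133365 + 459954)*(344211 + 366742) = 593319*710953 = 421821923007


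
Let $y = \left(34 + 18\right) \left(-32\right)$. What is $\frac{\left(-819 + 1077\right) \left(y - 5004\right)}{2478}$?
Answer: $- \frac{286724}{413} \approx -694.25$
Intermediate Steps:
$y = -1664$ ($y = 52 \left(-32\right) = -1664$)
$\frac{\left(-819 + 1077\right) \left(y - 5004\right)}{2478} = \frac{\left(-819 + 1077\right) \left(-1664 - 5004\right)}{2478} = 258 \left(-6668\right) \frac{1}{2478} = \left(-1720344\right) \frac{1}{2478} = - \frac{286724}{413}$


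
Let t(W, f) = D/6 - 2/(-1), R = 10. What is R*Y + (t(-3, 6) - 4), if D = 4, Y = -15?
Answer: -454/3 ≈ -151.33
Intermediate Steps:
t(W, f) = 8/3 (t(W, f) = 4/6 - 2/(-1) = 4*(1/6) - 2*(-1) = 2/3 + 2 = 8/3)
R*Y + (t(-3, 6) - 4) = 10*(-15) + (8/3 - 4) = -150 - 4/3 = -454/3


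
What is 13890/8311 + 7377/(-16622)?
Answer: 20403/16622 ≈ 1.2275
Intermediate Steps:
13890/8311 + 7377/(-16622) = 13890*(1/8311) + 7377*(-1/16622) = 13890/8311 - 7377/16622 = 20403/16622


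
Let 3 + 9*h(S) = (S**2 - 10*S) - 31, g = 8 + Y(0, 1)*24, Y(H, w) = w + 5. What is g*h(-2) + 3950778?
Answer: 35555482/9 ≈ 3.9506e+6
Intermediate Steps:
Y(H, w) = 5 + w
g = 152 (g = 8 + (5 + 1)*24 = 8 + 6*24 = 8 + 144 = 152)
h(S) = -34/9 - 10*S/9 + S**2/9 (h(S) = -1/3 + ((S**2 - 10*S) - 31)/9 = -1/3 + (-31 + S**2 - 10*S)/9 = -1/3 + (-31/9 - 10*S/9 + S**2/9) = -34/9 - 10*S/9 + S**2/9)
g*h(-2) + 3950778 = 152*(-34/9 - 10/9*(-2) + (1/9)*(-2)**2) + 3950778 = 152*(-34/9 + 20/9 + (1/9)*4) + 3950778 = 152*(-34/9 + 20/9 + 4/9) + 3950778 = 152*(-10/9) + 3950778 = -1520/9 + 3950778 = 35555482/9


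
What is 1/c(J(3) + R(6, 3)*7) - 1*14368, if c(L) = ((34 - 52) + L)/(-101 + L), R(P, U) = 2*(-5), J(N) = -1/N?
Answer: -3807006/265 ≈ -14366.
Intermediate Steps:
R(P, U) = -10
c(L) = (-18 + L)/(-101 + L)
1/c(J(3) + R(6, 3)*7) - 1*14368 = 1/((-18 + (-1/3 - 10*7))/(-101 + (-1/3 - 10*7))) - 1*14368 = 1/((-18 + (-1*1/3 - 70))/(-101 + (-1*1/3 - 70))) - 14368 = 1/((-18 + (-1/3 - 70))/(-101 + (-1/3 - 70))) - 14368 = 1/((-18 - 211/3)/(-101 - 211/3)) - 14368 = 1/(-265/3/(-514/3)) - 14368 = 1/(-3/514*(-265/3)) - 14368 = 1/(265/514) - 14368 = 514/265 - 14368 = -3807006/265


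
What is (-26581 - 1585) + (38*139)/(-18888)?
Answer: -266002345/9444 ≈ -28166.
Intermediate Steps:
(-26581 - 1585) + (38*139)/(-18888) = -28166 + 5282*(-1/18888) = -28166 - 2641/9444 = -266002345/9444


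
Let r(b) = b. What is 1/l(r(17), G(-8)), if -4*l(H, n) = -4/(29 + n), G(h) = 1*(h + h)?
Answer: 13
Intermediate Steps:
G(h) = 2*h (G(h) = 1*(2*h) = 2*h)
l(H, n) = 1/(29 + n) (l(H, n) = -(-1)/(29 + n) = 1/(29 + n))
1/l(r(17), G(-8)) = 1/(1/(29 + 2*(-8))) = 1/(1/(29 - 16)) = 1/(1/13) = 13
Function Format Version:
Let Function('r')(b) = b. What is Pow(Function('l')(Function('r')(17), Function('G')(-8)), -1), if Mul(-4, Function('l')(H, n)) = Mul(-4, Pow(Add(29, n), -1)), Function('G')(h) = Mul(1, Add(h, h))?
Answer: 13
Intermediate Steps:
Function('G')(h) = Mul(2, h) (Function('G')(h) = Mul(1, Mul(2, h)) = Mul(2, h))
Function('l')(H, n) = Pow(Add(29, n), -1) (Function('l')(H, n) = Mul(Rational(-1, 4), Mul(-4, Pow(Add(29, n), -1))) = Pow(Add(29, n), -1))
Pow(Function('l')(Function('r')(17), Function('G')(-8)), -1) = Pow(Pow(Add(29, Mul(2, -8)), -1), -1) = Pow(Pow(Add(29, -16), -1), -1) = Pow(Pow(13, -1), -1) = Pow(Rational(1, 13), -1) = 13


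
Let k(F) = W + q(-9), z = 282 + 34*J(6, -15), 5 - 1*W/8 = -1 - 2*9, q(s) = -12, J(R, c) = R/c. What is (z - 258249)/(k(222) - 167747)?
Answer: 1289903/837835 ≈ 1.5396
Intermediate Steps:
W = 192 (W = 40 - 8*(-1 - 2*9) = 40 - 8*(-1 - 18) = 40 - 8*(-19) = 40 + 152 = 192)
z = 1342/5 (z = 282 + 34*(6/(-15)) = 282 + 34*(6*(-1/15)) = 282 + 34*(-2/5) = 282 - 68/5 = 1342/5 ≈ 268.40)
k(F) = 180 (k(F) = 192 - 12 = 180)
(z - 258249)/(k(222) - 167747) = (1342/5 - 258249)/(180 - 167747) = -1289903/5/(-167567) = -1289903/5*(-1/167567) = 1289903/837835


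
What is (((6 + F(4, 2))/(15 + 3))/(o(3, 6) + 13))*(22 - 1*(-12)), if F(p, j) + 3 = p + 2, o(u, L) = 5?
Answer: 17/18 ≈ 0.94444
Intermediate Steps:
F(p, j) = -1 + p (F(p, j) = -3 + (p + 2) = -3 + (2 + p) = -1 + p)
(((6 + F(4, 2))/(15 + 3))/(o(3, 6) + 13))*(22 - 1*(-12)) = (((6 + (-1 + 4))/(15 + 3))/(5 + 13))*(22 - 1*(-12)) = (((6 + 3)/18)/18)*(22 + 12) = ((9*(1/18))/18)*34 = ((1/18)*(½))*34 = (1/36)*34 = 17/18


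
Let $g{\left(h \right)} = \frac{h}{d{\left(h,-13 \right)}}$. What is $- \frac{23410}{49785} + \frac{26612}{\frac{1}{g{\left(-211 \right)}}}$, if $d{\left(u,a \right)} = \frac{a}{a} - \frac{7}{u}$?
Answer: $- \frac{5898491724020}{1085313} \approx -5.4348 \cdot 10^{6}$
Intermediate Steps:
$d{\left(u,a \right)} = 1 - \frac{7}{u}$
$g{\left(h \right)} = \frac{h^{2}}{-7 + h}$ ($g{\left(h \right)} = \frac{h}{\frac{1}{h} \left(-7 + h\right)} = h \frac{h}{-7 + h} = \frac{h^{2}}{-7 + h}$)
$- \frac{23410}{49785} + \frac{26612}{\frac{1}{g{\left(-211 \right)}}} = - \frac{23410}{49785} + \frac{26612}{\frac{1}{\left(-211\right)^{2} \frac{1}{-7 - 211}}} = \left(-23410\right) \frac{1}{49785} + \frac{26612}{\frac{1}{44521 \frac{1}{-218}}} = - \frac{4682}{9957} + \frac{26612}{\frac{1}{44521 \left(- \frac{1}{218}\right)}} = - \frac{4682}{9957} + \frac{26612}{\frac{1}{- \frac{44521}{218}}} = - \frac{4682}{9957} + \frac{26612}{- \frac{218}{44521}} = - \frac{4682}{9957} + 26612 \left(- \frac{44521}{218}\right) = - \frac{4682}{9957} - \frac{592396426}{109} = - \frac{5898491724020}{1085313}$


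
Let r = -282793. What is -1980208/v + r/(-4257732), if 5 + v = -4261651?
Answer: 401515060561/756041213508 ≈ 0.53108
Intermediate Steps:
v = -4261656 (v = -5 - 4261651 = -4261656)
-1980208/v + r/(-4257732) = -1980208/(-4261656) - 282793/(-4257732) = -1980208*(-1/4261656) - 282793*(-1/4257732) = 247526/532707 + 282793/4257732 = 401515060561/756041213508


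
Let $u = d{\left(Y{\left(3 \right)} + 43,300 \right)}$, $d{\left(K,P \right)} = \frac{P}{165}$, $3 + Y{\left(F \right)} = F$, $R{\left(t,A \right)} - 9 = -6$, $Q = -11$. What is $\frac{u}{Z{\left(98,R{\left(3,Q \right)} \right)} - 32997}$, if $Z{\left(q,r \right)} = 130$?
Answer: $- \frac{20}{361537} \approx -5.5319 \cdot 10^{-5}$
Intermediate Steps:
$R{\left(t,A \right)} = 3$ ($R{\left(t,A \right)} = 9 - 6 = 3$)
$Y{\left(F \right)} = -3 + F$
$d{\left(K,P \right)} = \frac{P}{165}$ ($d{\left(K,P \right)} = P \frac{1}{165} = \frac{P}{165}$)
$u = \frac{20}{11}$ ($u = \frac{1}{165} \cdot 300 = \frac{20}{11} \approx 1.8182$)
$\frac{u}{Z{\left(98,R{\left(3,Q \right)} \right)} - 32997} = \frac{20}{11 \left(130 - 32997\right)} = \frac{20}{11 \left(-32867\right)} = \frac{20}{11} \left(- \frac{1}{32867}\right) = - \frac{20}{361537}$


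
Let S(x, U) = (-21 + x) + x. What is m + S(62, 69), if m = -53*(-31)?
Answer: 1746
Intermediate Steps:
S(x, U) = -21 + 2*x
m = 1643
m + S(62, 69) = 1643 + (-21 + 2*62) = 1643 + (-21 + 124) = 1643 + 103 = 1746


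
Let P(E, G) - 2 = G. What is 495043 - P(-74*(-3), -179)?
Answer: 495220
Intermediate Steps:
P(E, G) = 2 + G
495043 - P(-74*(-3), -179) = 495043 - (2 - 179) = 495043 - 1*(-177) = 495043 + 177 = 495220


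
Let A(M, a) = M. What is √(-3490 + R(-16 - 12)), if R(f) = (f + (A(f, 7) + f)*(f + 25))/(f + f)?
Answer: I*√13970/2 ≈ 59.097*I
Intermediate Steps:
R(f) = (f + 2*f*(25 + f))/(2*f) (R(f) = (f + (f + f)*(f + 25))/(f + f) = (f + (2*f)*(25 + f))/((2*f)) = (f + 2*f*(25 + f))*(1/(2*f)) = (f + 2*f*(25 + f))/(2*f))
√(-3490 + R(-16 - 12)) = √(-3490 + (51/2 + (-16 - 12))) = √(-3490 + (51/2 - 28)) = √(-3490 - 5/2) = √(-6985/2) = I*√13970/2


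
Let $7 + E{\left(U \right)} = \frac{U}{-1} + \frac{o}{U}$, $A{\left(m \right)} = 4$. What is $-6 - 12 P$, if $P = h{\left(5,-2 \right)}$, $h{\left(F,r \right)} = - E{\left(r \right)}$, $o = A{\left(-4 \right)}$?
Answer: $-90$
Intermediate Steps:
$o = 4$
$E{\left(U \right)} = -7 - U + \frac{4}{U}$ ($E{\left(U \right)} = -7 + \left(\frac{U}{-1} + \frac{4}{U}\right) = -7 + \left(U \left(-1\right) + \frac{4}{U}\right) = -7 - \left(U - \frac{4}{U}\right) = -7 - U + \frac{4}{U}$)
$h{\left(F,r \right)} = 7 + r - \frac{4}{r}$ ($h{\left(F,r \right)} = - (-7 - r + \frac{4}{r}) = 7 + r - \frac{4}{r}$)
$P = 7$ ($P = 7 - 2 - \frac{4}{-2} = 7 - 2 - -2 = 7 - 2 + 2 = 7$)
$-6 - 12 P = -6 - 84 = -90$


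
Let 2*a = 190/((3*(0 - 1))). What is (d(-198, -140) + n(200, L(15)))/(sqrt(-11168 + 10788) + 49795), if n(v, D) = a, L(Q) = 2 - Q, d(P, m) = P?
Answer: -6861751/1487725443 + 1378*I*sqrt(95)/7438627215 ≈ -0.0046122 + 1.8056e-6*I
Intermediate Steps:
a = -95/3 (a = (190/((3*(0 - 1))))/2 = (190/((3*(-1))))/2 = (190/(-3))/2 = (190*(-1/3))/2 = (1/2)*(-190/3) = -95/3 ≈ -31.667)
n(v, D) = -95/3
(d(-198, -140) + n(200, L(15)))/(sqrt(-11168 + 10788) + 49795) = (-198 - 95/3)/(sqrt(-11168 + 10788) + 49795) = -689/(3*(sqrt(-380) + 49795)) = -689/(3*(2*I*sqrt(95) + 49795)) = -689/(3*(49795 + 2*I*sqrt(95)))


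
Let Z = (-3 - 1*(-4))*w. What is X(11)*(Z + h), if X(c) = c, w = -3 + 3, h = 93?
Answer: 1023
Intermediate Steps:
w = 0
Z = 0 (Z = (-3 - 1*(-4))*0 = (-3 + 4)*0 = 1*0 = 0)
X(11)*(Z + h) = 11*(0 + 93) = 11*93 = 1023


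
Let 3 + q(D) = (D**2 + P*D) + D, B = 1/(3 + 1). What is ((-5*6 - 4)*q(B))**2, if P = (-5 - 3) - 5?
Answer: 2608225/64 ≈ 40754.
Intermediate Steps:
B = 1/4 ≈ 0.25000
P = -13 (P = -8 - 5 = -13)
q(D) = -3 + D**2 - 12*D (q(D) = -3 + ((D**2 - 13*D) + D) = -3 + (D**2 - 12*D) = -3 + D**2 - 12*D)
((-5*6 - 4)*q(B))**2 = ((-5*6 - 4)*(-3 + (1/4)**2 - 12*1/4))**2 = ((-30 - 4)*(-3 + 1/16 - 3))**2 = (-34*(-95/16))**2 = (1615/8)**2 = 2608225/64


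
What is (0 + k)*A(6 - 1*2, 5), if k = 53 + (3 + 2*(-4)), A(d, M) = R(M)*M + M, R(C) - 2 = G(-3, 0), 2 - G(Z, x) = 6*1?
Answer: -240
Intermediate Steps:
G(Z, x) = -4 (G(Z, x) = 2 - 6 = -4)
R(C) = -2 (R(C) = 2 - 4 = -2)
A(d, M) = -M (A(d, M) = -2*M + M = -M)
k = 48 (k = 53 + (3 - 8) = 53 - 5 = 48)
(0 + k)*A(6 - 1*2, 5) = (0 + 48)*(-1*5) = 48*(-5) = -240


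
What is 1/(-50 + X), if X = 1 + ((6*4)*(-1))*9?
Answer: -1/265 ≈ -0.0037736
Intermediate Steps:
X = -215 (X = 1 + (24*(-1))*9 = 1 - 24*9 = 1 - 216 = -215)
1/(-50 + X) = 1/(-50 - 215) = 1/(-265) = -1/265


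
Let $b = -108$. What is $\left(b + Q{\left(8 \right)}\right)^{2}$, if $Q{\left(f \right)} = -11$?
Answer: $14161$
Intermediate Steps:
$\left(b + Q{\left(8 \right)}\right)^{2} = \left(-108 - 11\right)^{2} = \left(-119\right)^{2} = 14161$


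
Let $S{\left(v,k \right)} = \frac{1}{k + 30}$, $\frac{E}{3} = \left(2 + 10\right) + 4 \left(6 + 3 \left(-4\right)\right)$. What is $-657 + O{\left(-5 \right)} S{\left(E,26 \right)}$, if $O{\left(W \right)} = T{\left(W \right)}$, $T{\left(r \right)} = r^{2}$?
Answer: $- \frac{36767}{56} \approx -656.55$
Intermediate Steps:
$E = -36$ ($E = 3 \left(\left(2 + 10\right) + 4 \left(6 + 3 \left(-4\right)\right)\right) = 3 \left(12 + 4 \left(6 - 12\right)\right) = 3 \left(12 + 4 \left(-6\right)\right) = 3 \left(12 - 24\right) = 3 \left(-12\right) = -36$)
$O{\left(W \right)} = W^{2}$
$S{\left(v,k \right)} = \frac{1}{30 + k}$
$-657 + O{\left(-5 \right)} S{\left(E,26 \right)} = -657 + \frac{\left(-5\right)^{2}}{30 + 26} = -657 + \frac{25}{56} = - \frac{36767}{56}$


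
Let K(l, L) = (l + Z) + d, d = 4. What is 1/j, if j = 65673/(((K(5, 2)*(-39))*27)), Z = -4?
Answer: -585/7297 ≈ -0.080170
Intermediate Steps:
K(l, L) = l (K(l, L) = (l - 4) + 4 = (-4 + l) + 4 = l)
j = -7297/585 (j = 65673/(((5*(-39))*27)) = 65673/((-195*27)) = 65673/(-5265) = 65673*(-1/5265) = -7297/585 ≈ -12.474)
1/j = 1/(-7297/585) = -585/7297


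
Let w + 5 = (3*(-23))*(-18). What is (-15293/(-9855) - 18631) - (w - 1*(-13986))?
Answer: -333615877/9855 ≈ -33852.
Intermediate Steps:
w = 1237 (w = -5 + (3*(-23))*(-18) = -5 - 69*(-18) = -5 + 1242 = 1237)
(-15293/(-9855) - 18631) - (w - 1*(-13986)) = (-15293/(-9855) - 18631) - (1237 - 1*(-13986)) = (-15293*(-1/9855) - 18631) - (1237 + 13986) = (15293/9855 - 18631) - 1*15223 = -183593212/9855 - 15223 = -333615877/9855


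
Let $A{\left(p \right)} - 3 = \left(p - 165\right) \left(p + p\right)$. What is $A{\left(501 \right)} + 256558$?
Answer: $593233$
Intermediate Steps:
$A{\left(p \right)} = 3 + 2 p \left(-165 + p\right)$ ($A{\left(p \right)} = 3 + \left(p - 165\right) \left(p + p\right) = 3 + \left(-165 + p\right) 2 p = 3 + 2 p \left(-165 + p\right)$)
$A{\left(501 \right)} + 256558 = \left(3 - 165330 + 2 \cdot 501^{2}\right) + 256558 = \left(3 - 165330 + 2 \cdot 251001\right) + 256558 = \left(3 - 165330 + 502002\right) + 256558 = 336675 + 256558 = 593233$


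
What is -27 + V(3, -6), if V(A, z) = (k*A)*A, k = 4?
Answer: 9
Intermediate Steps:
V(A, z) = 4*A² (V(A, z) = (4*A)*A = 4*A²)
-27 + V(3, -6) = -27 + 4*3² = -27 + 4*9 = -27 + 36 = 9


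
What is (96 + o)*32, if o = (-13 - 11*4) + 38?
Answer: 2464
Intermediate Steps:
o = -19 (o = (-13 - 44) + 38 = -57 + 38 = -19)
(96 + o)*32 = (96 - 19)*32 = 77*32 = 2464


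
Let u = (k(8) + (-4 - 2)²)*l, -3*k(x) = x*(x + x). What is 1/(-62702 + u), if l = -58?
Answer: -3/186946 ≈ -1.6047e-5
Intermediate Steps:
k(x) = -2*x²/3 (k(x) = -x*(x + x)/3 = -x*2*x/3 = -2*x²/3)
u = 1160/3 (u = (-⅔*8² + (-4 - 2)²)*(-58) = (-⅔*64 + (-6)²)*(-58) = (-128/3 + 36)*(-58) = -20/3*(-58) = 1160/3 ≈ 386.67)
1/(-62702 + u) = 1/(-62702 + 1160/3) = 1/(-186946/3) = -3/186946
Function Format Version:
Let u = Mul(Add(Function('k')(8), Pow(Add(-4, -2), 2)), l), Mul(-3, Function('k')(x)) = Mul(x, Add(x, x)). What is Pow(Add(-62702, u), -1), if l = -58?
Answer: Rational(-3, 186946) ≈ -1.6047e-5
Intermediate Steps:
Function('k')(x) = Mul(Rational(-2, 3), Pow(x, 2)) (Function('k')(x) = Mul(Rational(-1, 3), Mul(x, Add(x, x))) = Mul(Rational(-1, 3), Mul(x, Mul(2, x))) = Mul(Rational(-1, 3), Mul(2, Pow(x, 2))) = Mul(Rational(-2, 3), Pow(x, 2)))
u = Rational(1160, 3) (u = Mul(Add(Mul(Rational(-2, 3), Pow(8, 2)), Pow(Add(-4, -2), 2)), -58) = Mul(Add(Mul(Rational(-2, 3), 64), Pow(-6, 2)), -58) = Mul(Add(Rational(-128, 3), 36), -58) = Mul(Rational(-20, 3), -58) = Rational(1160, 3) ≈ 386.67)
Pow(Add(-62702, u), -1) = Pow(Add(-62702, Rational(1160, 3)), -1) = Pow(Rational(-186946, 3), -1) = Rational(-3, 186946)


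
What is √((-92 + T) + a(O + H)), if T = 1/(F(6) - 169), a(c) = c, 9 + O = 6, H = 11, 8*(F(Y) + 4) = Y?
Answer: 2*I*√9969830/689 ≈ 9.1655*I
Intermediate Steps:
F(Y) = -4 + Y/8
O = -3 (O = -9 + 6 = -3)
T = -4/689 (T = 1/((-4 + (⅛)*6) - 169) = 1/((-4 + ¾) - 169) = 1/(-13/4 - 169) = 1/(-689/4) = -4/689 ≈ -0.0058055)
√((-92 + T) + a(O + H)) = √((-92 - 4/689) + (-3 + 11)) = √(-63392/689 + 8) = √(-57880/689) = 2*I*√9969830/689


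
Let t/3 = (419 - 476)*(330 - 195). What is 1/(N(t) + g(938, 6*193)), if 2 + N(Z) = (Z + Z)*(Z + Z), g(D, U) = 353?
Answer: 1/2131669251 ≈ 4.6912e-10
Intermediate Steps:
t = -23085 (t = 3*((419 - 476)*(330 - 195)) = 3*(-57*135) = 3*(-7695) = -23085)
N(Z) = -2 + 4*Z² (N(Z) = -2 + (Z + Z)*(Z + Z) = -2 + (2*Z)*(2*Z) = -2 + 4*Z²)
1/(N(t) + g(938, 6*193)) = 1/((-2 + 4*(-23085)²) + 353) = 1/((-2 + 4*532917225) + 353) = 1/((-2 + 2131668900) + 353) = 1/(2131668898 + 353) = 1/2131669251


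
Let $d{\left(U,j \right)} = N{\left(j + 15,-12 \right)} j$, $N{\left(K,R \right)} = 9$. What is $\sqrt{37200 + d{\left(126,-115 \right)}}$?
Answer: $\sqrt{36165} \approx 190.17$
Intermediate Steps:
$d{\left(U,j \right)} = 9 j$
$\sqrt{37200 + d{\left(126,-115 \right)}} = \sqrt{37200 + 9 \left(-115\right)} = \sqrt{37200 - 1035} = \sqrt{36165}$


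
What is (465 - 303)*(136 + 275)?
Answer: 66582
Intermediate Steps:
(465 - 303)*(136 + 275) = 162*411 = 66582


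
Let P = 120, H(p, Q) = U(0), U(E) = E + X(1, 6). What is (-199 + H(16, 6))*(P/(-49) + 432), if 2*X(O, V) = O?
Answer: -4178028/49 ≈ -85266.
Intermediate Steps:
X(O, V) = O/2
U(E) = ½ + E (U(E) = E + (½)*1 = E + ½ = ½ + E)
H(p, Q) = ½ (H(p, Q) = ½ + 0 = ½)
(-199 + H(16, 6))*(P/(-49) + 432) = (-199 + ½)*(120/(-49) + 432) = -397*(120*(-1/49) + 432)/2 = -397*(-120/49 + 432)/2 = -397/2*21048/49 = -4178028/49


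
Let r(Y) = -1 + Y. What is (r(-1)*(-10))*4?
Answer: 80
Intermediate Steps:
(r(-1)*(-10))*4 = ((-1 - 1)*(-10))*4 = -2*(-10)*4 = 20*4 = 80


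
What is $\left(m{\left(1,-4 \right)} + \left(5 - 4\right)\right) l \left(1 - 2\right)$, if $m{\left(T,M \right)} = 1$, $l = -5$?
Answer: $10$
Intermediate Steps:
$\left(m{\left(1,-4 \right)} + \left(5 - 4\right)\right) l \left(1 - 2\right) = \left(1 + \left(5 - 4\right)\right) \left(- 5 \left(1 - 2\right)\right) = \left(1 + \left(5 - 4\right)\right) \left(\left(-5\right) \left(-1\right)\right) = \left(1 + 1\right) 5 = 2 \cdot 5 = 10$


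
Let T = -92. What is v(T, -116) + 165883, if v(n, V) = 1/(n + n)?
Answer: 30522471/184 ≈ 1.6588e+5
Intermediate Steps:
v(n, V) = 1/(2*n)
v(T, -116) + 165883 = (½)/(-92) + 165883 = (½)*(-1/92) + 165883 = -1/184 + 165883 = 30522471/184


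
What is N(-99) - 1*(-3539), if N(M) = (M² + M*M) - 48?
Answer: 23093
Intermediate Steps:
N(M) = -48 + 2*M² (N(M) = (M² + M²) - 48 = 2*M² - 48 = -48 + 2*M²)
N(-99) - 1*(-3539) = (-48 + 2*(-99)²) - 1*(-3539) = (-48 + 2*9801) + 3539 = (-48 + 19602) + 3539 = 19554 + 3539 = 23093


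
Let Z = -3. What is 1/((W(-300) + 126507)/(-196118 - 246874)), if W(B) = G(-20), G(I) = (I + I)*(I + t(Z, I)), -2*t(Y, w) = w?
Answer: -40272/11537 ≈ -3.4907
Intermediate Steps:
t(Y, w) = -w/2
G(I) = I**2 (G(I) = (I + I)*(I - I/2) = (2*I)*(I/2) = I**2)
W(B) = 400 (W(B) = (-20)**2 = 400)
1/((W(-300) + 126507)/(-196118 - 246874)) = 1/((400 + 126507)/(-196118 - 246874)) = 1/(126907/(-442992)) = 1/(126907*(-1/442992)) = 1/(-11537/40272) = -40272/11537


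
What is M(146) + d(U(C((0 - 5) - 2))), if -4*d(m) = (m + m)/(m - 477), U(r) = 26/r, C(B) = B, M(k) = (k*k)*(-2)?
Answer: -143456693/3365 ≈ -42632.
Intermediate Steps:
M(k) = -2*k² (M(k) = k²*(-2) = -2*k²)
d(m) = -m/(2*(-477 + m)) (d(m) = -(m + m)/(4*(m - 477)) = -2*m/(4*(-477 + m)) = -m/(2*(-477 + m)))
M(146) + d(U(C((0 - 5) - 2))) = -2*146² - 26/((0 - 5) - 2)/(-954 + 2*(26/((0 - 5) - 2))) = -2*21316 - 26/(-5 - 2)/(-954 + 2*(26/(-5 - 2))) = -42632 - 26/(-7)/(-954 + 2*(26/(-7))) = -42632 - 26*(-⅐)/(-954 + 2*(26*(-⅐))) = -42632 - 1*(-26/7)/(-954 + 2*(-26/7)) = -42632 - 1*(-26/7)/(-954 - 52/7) = -42632 - 1*(-26/7)/(-6730/7) = -42632 - 1*(-26/7)*(-7/6730) = -42632 - 13/3365 = -143456693/3365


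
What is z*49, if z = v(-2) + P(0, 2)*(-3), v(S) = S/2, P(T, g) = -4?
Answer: 539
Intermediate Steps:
v(S) = S/2 (v(S) = S*(1/2) = S/2)
z = 11 (z = (1/2)*(-2) - 4*(-3) = -1 + 12 = 11)
z*49 = 11*49 = 539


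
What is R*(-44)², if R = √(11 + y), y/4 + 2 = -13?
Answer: 13552*I ≈ 13552.0*I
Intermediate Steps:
y = -60 (y = -8 + 4*(-13) = -8 - 52 = -60)
R = 7*I (R = √(11 - 60) = √(-49) = 7*I ≈ 7.0*I)
R*(-44)² = (7*I)*(-44)² = (7*I)*1936 = 13552*I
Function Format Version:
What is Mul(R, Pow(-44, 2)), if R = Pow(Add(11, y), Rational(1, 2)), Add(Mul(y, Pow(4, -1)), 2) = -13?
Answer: Mul(13552, I) ≈ Mul(13552., I)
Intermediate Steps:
y = -60 (y = Add(-8, Mul(4, -13)) = Add(-8, -52) = -60)
R = Mul(7, I) (R = Pow(Add(11, -60), Rational(1, 2)) = Pow(-49, Rational(1, 2)) = Mul(7, I) ≈ Mul(7.0000, I))
Mul(R, Pow(-44, 2)) = Mul(Mul(7, I), Pow(-44, 2)) = Mul(Mul(7, I), 1936) = Mul(13552, I)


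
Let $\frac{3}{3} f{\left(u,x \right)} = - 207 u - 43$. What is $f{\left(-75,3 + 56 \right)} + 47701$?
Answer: $63183$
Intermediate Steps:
$f{\left(u,x \right)} = -43 - 207 u$ ($f{\left(u,x \right)} = - 207 u - 43 = -43 - 207 u$)
$f{\left(-75,3 + 56 \right)} + 47701 = \left(-43 - -15525\right) + 47701 = \left(-43 + 15525\right) + 47701 = 15482 + 47701 = 63183$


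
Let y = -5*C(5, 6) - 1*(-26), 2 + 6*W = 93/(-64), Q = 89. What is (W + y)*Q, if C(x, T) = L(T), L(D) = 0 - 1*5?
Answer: 1723307/384 ≈ 4487.8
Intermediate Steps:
L(D) = -5 (L(D) = 0 - 5 = -5)
C(x, T) = -5
W = -221/384 (W = -⅓ + (93/(-64))/6 = -⅓ + (93*(-1/64))/6 = -⅓ + (⅙)*(-93/64) = -⅓ - 31/128 = -221/384 ≈ -0.57552)
y = 51 (y = -5*(-5) - 1*(-26) = 25 + 26 = 51)
(W + y)*Q = (-221/384 + 51)*89 = (19363/384)*89 = 1723307/384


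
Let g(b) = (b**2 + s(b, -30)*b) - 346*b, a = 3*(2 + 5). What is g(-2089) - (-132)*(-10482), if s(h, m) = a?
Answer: 3659222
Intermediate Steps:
a = 21 (a = 3*7 = 21)
s(h, m) = 21
g(b) = b**2 - 325*b (g(b) = (b**2 + 21*b) - 346*b = b**2 - 325*b)
g(-2089) - (-132)*(-10482) = -2089*(-325 - 2089) - (-132)*(-10482) = -2089*(-2414) - 1*1383624 = 5042846 - 1383624 = 3659222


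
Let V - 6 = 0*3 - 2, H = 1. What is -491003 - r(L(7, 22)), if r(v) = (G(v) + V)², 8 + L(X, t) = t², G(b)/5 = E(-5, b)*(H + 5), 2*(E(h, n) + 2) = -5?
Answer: -508164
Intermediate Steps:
E(h, n) = -9/2 (E(h, n) = -2 + (½)*(-5) = -2 - 5/2 = -9/2)
G(b) = -135 (G(b) = 5*(-9*(1 + 5)/2) = 5*(-9/2*6) = 5*(-27) = -135)
L(X, t) = -8 + t²
V = 4 (V = 6 + (0*3 - 2) = 6 + (0 - 2) = 6 - 2 = 4)
r(v) = 17161 (r(v) = (-135 + 4)² = (-131)² = 17161)
-491003 - r(L(7, 22)) = -491003 - 1*17161 = -491003 - 17161 = -508164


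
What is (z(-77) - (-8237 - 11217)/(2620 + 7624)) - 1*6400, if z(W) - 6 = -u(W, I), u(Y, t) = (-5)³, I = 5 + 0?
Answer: -32100091/5122 ≈ -6267.1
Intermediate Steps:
I = 5
u(Y, t) = -125
z(W) = 131 (z(W) = 6 - 1*(-125) = 6 + 125 = 131)
(z(-77) - (-8237 - 11217)/(2620 + 7624)) - 1*6400 = (131 - (-8237 - 11217)/(2620 + 7624)) - 1*6400 = (131 - (-19454)/10244) - 6400 = (131 - 1*(-9727/5122)) - 6400 = (131 + 9727/5122) - 6400 = 680709/5122 - 6400 = -32100091/5122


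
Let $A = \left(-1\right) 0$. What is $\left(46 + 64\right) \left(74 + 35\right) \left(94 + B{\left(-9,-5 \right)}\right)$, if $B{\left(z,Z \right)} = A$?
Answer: $1127060$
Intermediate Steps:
$A = 0$
$B{\left(z,Z \right)} = 0$
$\left(46 + 64\right) \left(74 + 35\right) \left(94 + B{\left(-9,-5 \right)}\right) = \left(46 + 64\right) \left(74 + 35\right) \left(94 + 0\right) = 110 \cdot 109 \cdot 94 = 11990 \cdot 94 = 1127060$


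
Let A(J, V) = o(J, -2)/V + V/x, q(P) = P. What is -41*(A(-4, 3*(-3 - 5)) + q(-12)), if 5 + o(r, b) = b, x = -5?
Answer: 33989/120 ≈ 283.24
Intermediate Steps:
o(r, b) = -5 + b
A(J, V) = -7/V - V/5 (A(J, V) = (-5 - 2)/V + V/(-5) = -7/V + V*(-1/5) = -7/V - V/5)
-41*(A(-4, 3*(-3 - 5)) + q(-12)) = -41*((-7*1/(3*(-3 - 5)) - 3*(-3 - 5)/5) - 12) = -41*((-7/(3*(-8)) - 3*(-8)/5) - 12) = -41*((-7/(-24) - 1/5*(-24)) - 12) = -41*((-7*(-1/24) + 24/5) - 12) = -41*((7/24 + 24/5) - 12) = -41*(611/120 - 12) = -41*(-829/120) = 33989/120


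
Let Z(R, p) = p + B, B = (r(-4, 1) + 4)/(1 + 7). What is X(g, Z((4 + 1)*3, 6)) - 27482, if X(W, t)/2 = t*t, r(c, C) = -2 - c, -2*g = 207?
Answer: -219127/8 ≈ -27391.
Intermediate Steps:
g = -207/2 (g = -½*207 = -207/2 ≈ -103.50)
B = ¾ (B = ((-2 - 1*(-4)) + 4)/(1 + 7) = ((-2 + 4) + 4)/8 = (2 + 4)*(⅛) = 6*(⅛) = ¾ ≈ 0.75000)
Z(R, p) = ¾ + p (Z(R, p) = p + ¾ = ¾ + p)
X(W, t) = 2*t² (X(W, t) = 2*(t*t) = 2*t²)
X(g, Z((4 + 1)*3, 6)) - 27482 = 2*(¾ + 6)² - 27482 = 2*(27/4)² - 27482 = 2*(729/16) - 27482 = 729/8 - 27482 = -219127/8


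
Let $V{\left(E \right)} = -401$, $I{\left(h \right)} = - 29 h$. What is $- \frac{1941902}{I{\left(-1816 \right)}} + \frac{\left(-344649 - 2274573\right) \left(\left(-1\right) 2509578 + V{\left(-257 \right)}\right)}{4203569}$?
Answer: $\frac{173107547981088097}{110688378908} \approx 1.5639 \cdot 10^{6}$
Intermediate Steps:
$- \frac{1941902}{I{\left(-1816 \right)}} + \frac{\left(-344649 - 2274573\right) \left(\left(-1\right) 2509578 + V{\left(-257 \right)}\right)}{4203569} = - \frac{1941902}{\left(-29\right) \left(-1816\right)} + \frac{\left(-344649 - 2274573\right) \left(\left(-1\right) 2509578 - 401\right)}{4203569} = - \frac{1941902}{52664} + - 2619222 \left(-2509578 - 401\right) \frac{1}{4203569} = \left(-1941902\right) \frac{1}{52664} + \left(-2619222\right) \left(-2509979\right) \frac{1}{4203569} = - \frac{970951}{26332} + 6574192216338 \cdot \frac{1}{4203569} = - \frac{970951}{26332} + \frac{6574192216338}{4203569} = \frac{173107547981088097}{110688378908}$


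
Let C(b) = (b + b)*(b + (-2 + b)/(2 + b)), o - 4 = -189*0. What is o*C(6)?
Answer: 312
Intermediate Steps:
o = 4 (o = 4 - 189*0 = 4 + 0 = 4)
C(b) = 2*b*(b + (-2 + b)/(2 + b)) (C(b) = (2*b)*(b + (-2 + b)/(2 + b)) = 2*b*(b + (-2 + b)/(2 + b)))
o*C(6) = 4*(2*6*(-2 + 6² + 3*6)/(2 + 6)) = 4*(2*6*(-2 + 36 + 18)/8) = 4*(2*6*(⅛)*52) = 4*78 = 312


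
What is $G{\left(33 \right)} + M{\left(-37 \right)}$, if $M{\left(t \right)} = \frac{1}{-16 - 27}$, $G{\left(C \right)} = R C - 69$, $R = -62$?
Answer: $- \frac{90946}{43} \approx -2115.0$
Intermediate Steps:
$G{\left(C \right)} = -69 - 62 C$ ($G{\left(C \right)} = - 62 C - 69 = -69 - 62 C$)
$M{\left(t \right)} = - \frac{1}{43}$ ($M{\left(t \right)} = \frac{1}{-43} = - \frac{1}{43}$)
$G{\left(33 \right)} + M{\left(-37 \right)} = \left(-69 - 2046\right) - \frac{1}{43} = -2115 - \frac{1}{43} = - \frac{90946}{43}$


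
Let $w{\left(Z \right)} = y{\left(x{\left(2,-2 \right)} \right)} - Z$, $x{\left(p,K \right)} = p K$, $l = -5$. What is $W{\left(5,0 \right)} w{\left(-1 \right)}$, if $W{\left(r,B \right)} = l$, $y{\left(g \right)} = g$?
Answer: $15$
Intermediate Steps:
$x{\left(p,K \right)} = K p$
$W{\left(r,B \right)} = -5$
$w{\left(Z \right)} = -4 - Z$ ($w{\left(Z \right)} = \left(-2\right) 2 - Z = -4 - Z$)
$W{\left(5,0 \right)} w{\left(-1 \right)} = - 5 \left(-4 - -1\right) = - 5 \left(-4 + 1\right) = \left(-5\right) \left(-3\right) = 15$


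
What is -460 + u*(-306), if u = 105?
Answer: -32590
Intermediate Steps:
-460 + u*(-306) = -460 + 105*(-306) = -460 - 32130 = -32590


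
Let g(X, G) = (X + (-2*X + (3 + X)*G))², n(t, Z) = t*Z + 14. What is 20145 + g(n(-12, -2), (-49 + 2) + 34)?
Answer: 346186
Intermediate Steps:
n(t, Z) = 14 + Z*t (n(t, Z) = Z*t + 14 = 14 + Z*t)
g(X, G) = (-X + G*(3 + X))² (g(X, G) = (X + (-2*X + G*(3 + X)))² = (-X + G*(3 + X))²)
20145 + g(n(-12, -2), (-49 + 2) + 34) = 20145 + (-(14 - 2*(-12)) + 3*((-49 + 2) + 34) + ((-49 + 2) + 34)*(14 - 2*(-12)))² = 20145 + (-(14 + 24) + 3*(-47 + 34) + (-47 + 34)*(14 + 24))² = 20145 + (-1*38 + 3*(-13) - 13*38)² = 20145 + (-38 - 39 - 494)² = 20145 + (-571)² = 20145 + 326041 = 346186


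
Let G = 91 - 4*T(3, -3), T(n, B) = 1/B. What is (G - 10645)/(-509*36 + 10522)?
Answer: 15829/11703 ≈ 1.3526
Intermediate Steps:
G = 277/3 (G = 91 - 4/(-3) = 91 - 4*(-⅓) = 91 + 4/3 = 277/3 ≈ 92.333)
(G - 10645)/(-509*36 + 10522) = (277/3 - 10645)/(-509*36 + 10522) = -31658/(3*(-18324 + 10522)) = -31658/3/(-7802) = -31658/3*(-1/7802) = 15829/11703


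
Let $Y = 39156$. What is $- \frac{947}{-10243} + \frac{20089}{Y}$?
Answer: $\frac{242852359}{401074908} \approx 0.6055$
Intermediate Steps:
$- \frac{947}{-10243} + \frac{20089}{Y} = - \frac{947}{-10243} + \frac{20089}{39156} = \left(-947\right) \left(- \frac{1}{10243}\right) + 20089 \cdot \frac{1}{39156} = \frac{947}{10243} + \frac{20089}{39156} = \frac{242852359}{401074908}$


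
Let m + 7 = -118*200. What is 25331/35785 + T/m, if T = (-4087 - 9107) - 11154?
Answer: 489760699/281592165 ≈ 1.7393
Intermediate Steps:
m = -23607 (m = -7 - 118*200 = -7 - 23600 = -23607)
T = -24348 (T = -13194 - 11154 = -24348)
25331/35785 + T/m = 25331/35785 - 24348/(-23607) = 25331*(1/35785) - 24348*(-1/23607) = 25331/35785 + 8116/7869 = 489760699/281592165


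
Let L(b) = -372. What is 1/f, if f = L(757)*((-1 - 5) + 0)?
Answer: 1/2232 ≈ 0.00044803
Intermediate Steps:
f = 2232 (f = -372*((-1 - 5) + 0) = -372*(-6 + 0) = -372*(-6) = 2232)
1/f = 1/2232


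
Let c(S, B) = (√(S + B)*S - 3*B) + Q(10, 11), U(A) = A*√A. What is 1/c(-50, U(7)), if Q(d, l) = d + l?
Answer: -1/(-21 + 21*√7 + 50*I*√(50 - 7*√7)) ≈ -0.00043258 + 0.0035113*I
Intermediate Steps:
U(A) = A^(3/2)
c(S, B) = 21 - 3*B + S*√(B + S) (c(S, B) = (√(S + B)*S - 3*B) + (10 + 11) = (√(B + S)*S - 3*B) + 21 = (S*√(B + S) - 3*B) + 21 = (-3*B + S*√(B + S)) + 21 = 21 - 3*B + S*√(B + S))
1/c(-50, U(7)) = 1/(21 - 21*√7 - 50*√(7^(3/2) - 50)) = 1/(21 - 21*√7 - 50*√(7*√7 - 50)) = 1/(21 - 21*√7 - 50*√(-50 + 7*√7)) = 1/(21 - 50*√(-50 + 7*√7) - 21*√7)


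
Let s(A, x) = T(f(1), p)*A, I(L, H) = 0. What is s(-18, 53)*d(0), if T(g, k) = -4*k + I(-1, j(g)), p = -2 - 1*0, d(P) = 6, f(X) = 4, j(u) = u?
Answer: -864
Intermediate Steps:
p = -2 (p = -2 + 0 = -2)
T(g, k) = -4*k (T(g, k) = -4*k + 0 = -4*k)
s(A, x) = 8*A (s(A, x) = (-4*(-2))*A = 8*A)
s(-18, 53)*d(0) = (8*(-18))*6 = -144*6 = -864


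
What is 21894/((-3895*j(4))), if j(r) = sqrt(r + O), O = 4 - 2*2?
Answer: -267/95 ≈ -2.8105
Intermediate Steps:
O = 0 (O = 4 - 4 = 0)
j(r) = sqrt(r) (j(r) = sqrt(r + 0) = sqrt(r))
21894/((-3895*j(4))) = 21894/((-3895*sqrt(4))) = 21894/((-3895*2)) = 21894/(-7790) = 21894*(-1/7790) = -267/95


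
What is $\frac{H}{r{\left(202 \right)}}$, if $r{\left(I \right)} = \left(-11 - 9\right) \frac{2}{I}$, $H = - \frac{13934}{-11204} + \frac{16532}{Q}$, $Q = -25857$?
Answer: $- \frac{1768175791}{579403656} \approx -3.0517$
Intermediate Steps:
$H = \frac{87533455}{144850914}$ ($H = - \frac{13934}{-11204} + \frac{16532}{-25857} = \left(-13934\right) \left(- \frac{1}{11204}\right) + 16532 \left(- \frac{1}{25857}\right) = \frac{6967}{5602} - \frac{16532}{25857} = \frac{87533455}{144850914} \approx 0.6043$)
$r{\left(I \right)} = - \frac{40}{I}$ ($r{\left(I \right)} = \left(-11 - 9\right) \frac{2}{I} = - 20 \frac{2}{I} = - \frac{40}{I}$)
$\frac{H}{r{\left(202 \right)}} = \frac{87533455}{144850914 \left(- \frac{40}{202}\right)} = \frac{87533455}{144850914 \left(\left(-40\right) \frac{1}{202}\right)} = \frac{87533455}{144850914 \left(- \frac{20}{101}\right)} = \frac{87533455}{144850914} \left(- \frac{101}{20}\right) = - \frac{1768175791}{579403656}$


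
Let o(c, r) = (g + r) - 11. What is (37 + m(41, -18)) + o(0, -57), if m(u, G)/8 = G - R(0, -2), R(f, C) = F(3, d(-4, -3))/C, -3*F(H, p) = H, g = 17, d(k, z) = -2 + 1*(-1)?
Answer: -162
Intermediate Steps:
d(k, z) = -3 (d(k, z) = -2 - 1 = -3)
F(H, p) = -H/3
R(f, C) = -1/C (R(f, C) = (-1/3*3)/C = -1/C)
m(u, G) = -4 + 8*G (m(u, G) = 8*(G - (-1)/(-2)) = 8*(G - (-1)*(-1)/2) = 8*(G - 1*1/2) = 8*(G - 1/2) = 8*(-1/2 + G) = -4 + 8*G)
o(c, r) = 6 + r (o(c, r) = (17 + r) - 11 = 6 + r)
(37 + m(41, -18)) + o(0, -57) = (37 + (-4 + 8*(-18))) + (6 - 57) = (37 + (-4 - 144)) - 51 = (37 - 148) - 51 = -111 - 51 = -162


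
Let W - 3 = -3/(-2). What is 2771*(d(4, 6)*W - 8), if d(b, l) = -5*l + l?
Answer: -321436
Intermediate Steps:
d(b, l) = -4*l
W = 9/2 (W = 3 - 3/(-2) = 3 - 3*(-½) = 3 + 3/2 = 9/2 ≈ 4.5000)
2771*(d(4, 6)*W - 8) = 2771*(-4*6*(9/2) - 8) = 2771*(-24*9/2 - 8) = 2771*(-108 - 8) = 2771*(-116) = -321436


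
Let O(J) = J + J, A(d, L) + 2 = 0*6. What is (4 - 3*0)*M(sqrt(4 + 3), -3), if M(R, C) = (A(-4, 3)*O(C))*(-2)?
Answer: -96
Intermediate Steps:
A(d, L) = -2 (A(d, L) = -2 + 0*6 = -2 + 0 = -2)
O(J) = 2*J
M(R, C) = 8*C (M(R, C) = -4*C*(-2) = 8*C)
(4 - 3*0)*M(sqrt(4 + 3), -3) = (4 - 3*0)*(8*(-3)) = (4 + 0)*(-24) = 4*(-24) = -96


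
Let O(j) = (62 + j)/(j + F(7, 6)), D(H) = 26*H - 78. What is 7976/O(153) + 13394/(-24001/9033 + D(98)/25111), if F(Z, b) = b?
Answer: 82827698128854/124781184215 ≈ 663.78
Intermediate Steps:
D(H) = -78 + 26*H
O(j) = (62 + j)/(6 + j) (O(j) = (62 + j)/(j + 6) = (62 + j)/(6 + j))
7976/O(153) + 13394/(-24001/9033 + D(98)/25111) = 7976/(((62 + 153)/(6 + 153))) + 13394/(-24001/9033 + (-78 + 26*98)/25111) = 7976/((215/159)) + 13394/(-24001*1/9033 + (-78 + 2548)*(1/25111)) = 7976/(((1/159)*215)) + 13394/(-24001/9033 + 2470*(1/25111)) = 7976/(215/159) + 13394/(-24001/9033 + 2470/25111) = 7976*(159/215) + 13394/(-580377601/226827663) = 1268184/215 + 13394*(-226827663/580377601) = 1268184/215 - 3038129718222/580377601 = 82827698128854/124781184215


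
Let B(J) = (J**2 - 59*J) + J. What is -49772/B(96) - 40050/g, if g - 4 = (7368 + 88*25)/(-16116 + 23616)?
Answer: -17152146539/2255376 ≈ -7605.0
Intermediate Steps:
g = 9892/1875 (g = 4 + (7368 + 88*25)/(-16116 + 23616) = 4 + (7368 + 2200)/7500 = 4 + 9568*(1/7500) = 4 + 2392/1875 = 9892/1875 ≈ 5.2757)
B(J) = J**2 - 58*J
-49772/B(96) - 40050/g = -49772*1/(96*(-58 + 96)) - 40050/9892/1875 = -49772/(96*38) - 40050*1875/9892 = -49772/3648 - 37546875/4946 = -49772*1/3648 - 37546875/4946 = -12443/912 - 37546875/4946 = -17152146539/2255376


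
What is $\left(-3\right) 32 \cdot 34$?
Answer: $-3264$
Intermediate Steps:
$\left(-3\right) 32 \cdot 34 = \left(-96\right) 34 = -3264$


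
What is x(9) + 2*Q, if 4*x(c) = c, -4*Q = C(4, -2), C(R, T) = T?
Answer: 13/4 ≈ 3.2500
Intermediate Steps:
Q = 1/2 (Q = -1/4*(-2) = 1/2 ≈ 0.50000)
x(c) = c/4
x(9) + 2*Q = (1/4)*9 + 2*(1/2) = 9/4 + 1 = 13/4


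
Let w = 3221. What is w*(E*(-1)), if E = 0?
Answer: 0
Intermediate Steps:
w*(E*(-1)) = 3221*(0*(-1)) = 3221*0 = 0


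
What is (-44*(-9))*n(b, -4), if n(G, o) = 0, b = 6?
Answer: 0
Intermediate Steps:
(-44*(-9))*n(b, -4) = -44*(-9)*0 = 396*0 = 0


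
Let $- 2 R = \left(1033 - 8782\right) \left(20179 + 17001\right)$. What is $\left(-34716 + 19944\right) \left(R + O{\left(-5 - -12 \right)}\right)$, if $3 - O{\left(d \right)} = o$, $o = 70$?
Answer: $-2127963368796$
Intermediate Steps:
$O{\left(d \right)} = -67$ ($O{\left(d \right)} = 3 - 70 = -67$)
$R = 144053910$ ($R = - \frac{\left(1033 - 8782\right) \left(20179 + 17001\right)}{2} = - \frac{\left(-7749\right) 37180}{2} = \left(- \frac{1}{2}\right) \left(-288107820\right) = 144053910$)
$\left(-34716 + 19944\right) \left(R + O{\left(-5 - -12 \right)}\right) = \left(-34716 + 19944\right) \left(144053910 - 67\right) = \left(-14772\right) 144053843 = -2127963368796$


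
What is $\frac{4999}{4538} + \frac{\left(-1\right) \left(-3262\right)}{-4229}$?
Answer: $\frac{6337815}{19191202} \approx 0.33025$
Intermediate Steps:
$\frac{4999}{4538} + \frac{\left(-1\right) \left(-3262\right)}{-4229} = 4999 \cdot \frac{1}{4538} + 3262 \left(- \frac{1}{4229}\right) = \frac{4999}{4538} - \frac{3262}{4229} = \frac{6337815}{19191202}$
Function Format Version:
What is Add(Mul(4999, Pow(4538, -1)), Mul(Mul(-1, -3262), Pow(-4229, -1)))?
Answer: Rational(6337815, 19191202) ≈ 0.33025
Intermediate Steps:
Add(Mul(4999, Pow(4538, -1)), Mul(Mul(-1, -3262), Pow(-4229, -1))) = Add(Mul(4999, Rational(1, 4538)), Mul(3262, Rational(-1, 4229))) = Add(Rational(4999, 4538), Rational(-3262, 4229)) = Rational(6337815, 19191202)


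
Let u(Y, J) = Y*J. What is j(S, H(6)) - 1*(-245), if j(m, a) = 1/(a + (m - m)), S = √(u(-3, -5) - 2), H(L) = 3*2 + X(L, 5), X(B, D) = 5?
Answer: 2696/11 ≈ 245.09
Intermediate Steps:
u(Y, J) = J*Y
H(L) = 11 (H(L) = 3*2 + 5 = 6 + 5 = 11)
S = √13 (S = √(-5*(-3) - 2) = √(15 - 2) = √13 ≈ 3.6056)
j(m, a) = 1/a (j(m, a) = 1/(a + 0) = 1/a)
j(S, H(6)) - 1*(-245) = 1/11 - 1*(-245) = 1/11 + 245 = 2696/11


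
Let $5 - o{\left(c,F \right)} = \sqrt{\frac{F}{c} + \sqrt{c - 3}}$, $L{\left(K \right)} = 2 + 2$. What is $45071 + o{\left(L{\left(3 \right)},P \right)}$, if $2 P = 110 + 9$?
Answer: $45076 - \frac{\sqrt{254}}{4} \approx 45072.0$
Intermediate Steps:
$L{\left(K \right)} = 4$
$P = \frac{119}{2}$ ($P = \frac{110 + 9}{2} = \frac{1}{2} \cdot 119 = \frac{119}{2} \approx 59.5$)
$o{\left(c,F \right)} = 5 - \sqrt{\sqrt{-3 + c} + \frac{F}{c}}$ ($o{\left(c,F \right)} = 5 - \sqrt{\frac{F}{c} + \sqrt{c - 3}} = 5 - \sqrt{\frac{F}{c} + \sqrt{-3 + c}} = 5 - \sqrt{\sqrt{-3 + c} + \frac{F}{c}}$)
$45071 + o{\left(L{\left(3 \right)},P \right)} = 45071 + \left(5 - \sqrt{\sqrt{-3 + 4} + \frac{119}{2 \cdot 4}}\right) = 45071 + \left(5 - \sqrt{\sqrt{1} + \frac{119}{2} \cdot \frac{1}{4}}\right) = 45071 + \left(5 - \sqrt{1 + \frac{119}{8}}\right) = 45071 + \left(5 - \sqrt{\frac{127}{8}}\right) = 45071 + \left(5 - \frac{\sqrt{254}}{4}\right) = 45076 - \frac{\sqrt{254}}{4}$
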